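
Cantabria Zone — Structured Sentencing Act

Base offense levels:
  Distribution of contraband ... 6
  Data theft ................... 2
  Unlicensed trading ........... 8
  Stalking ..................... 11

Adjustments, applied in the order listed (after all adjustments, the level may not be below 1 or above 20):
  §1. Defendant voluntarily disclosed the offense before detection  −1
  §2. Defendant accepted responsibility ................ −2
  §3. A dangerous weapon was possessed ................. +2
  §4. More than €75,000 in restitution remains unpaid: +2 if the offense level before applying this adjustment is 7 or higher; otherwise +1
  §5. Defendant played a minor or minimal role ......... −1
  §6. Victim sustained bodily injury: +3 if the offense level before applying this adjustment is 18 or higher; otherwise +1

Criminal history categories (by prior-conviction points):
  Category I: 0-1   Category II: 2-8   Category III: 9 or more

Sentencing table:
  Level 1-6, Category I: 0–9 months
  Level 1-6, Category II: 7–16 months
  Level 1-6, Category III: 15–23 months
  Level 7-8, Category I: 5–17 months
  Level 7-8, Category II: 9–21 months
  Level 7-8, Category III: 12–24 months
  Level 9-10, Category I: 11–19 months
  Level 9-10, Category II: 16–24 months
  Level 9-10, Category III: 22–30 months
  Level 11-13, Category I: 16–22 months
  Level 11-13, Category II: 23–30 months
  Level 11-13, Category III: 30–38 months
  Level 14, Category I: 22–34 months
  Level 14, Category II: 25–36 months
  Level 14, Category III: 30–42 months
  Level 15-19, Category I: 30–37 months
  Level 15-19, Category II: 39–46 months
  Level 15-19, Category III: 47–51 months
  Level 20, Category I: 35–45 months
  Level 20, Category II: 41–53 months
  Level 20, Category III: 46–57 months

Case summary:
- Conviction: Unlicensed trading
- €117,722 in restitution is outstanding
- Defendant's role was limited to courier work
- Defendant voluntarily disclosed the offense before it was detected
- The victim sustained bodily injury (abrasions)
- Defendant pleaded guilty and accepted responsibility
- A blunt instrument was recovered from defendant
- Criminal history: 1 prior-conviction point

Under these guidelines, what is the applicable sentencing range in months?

11-19 months

Base offense level for unlicensed trading: 8.
§1 applies: 8 − 1 = 7.
§2 applies: 7 − 2 = 5.
§3 applies: 5 + 2 = 7.
§4 applies (level before this adjustment is 7 ≥ 7, so +2): 7 + 2 = 9.
§5 applies: 9 − 1 = 8.
§6 applies (level before this adjustment is 8 < 18, so +1): 8 + 1 = 9.
Final offense level: 9.
Criminal history: 1 prior point → Category I (0-1).
Level 9 falls in the 9-10 band.
Grid: Level 9-10 × Category I = 11-19 months.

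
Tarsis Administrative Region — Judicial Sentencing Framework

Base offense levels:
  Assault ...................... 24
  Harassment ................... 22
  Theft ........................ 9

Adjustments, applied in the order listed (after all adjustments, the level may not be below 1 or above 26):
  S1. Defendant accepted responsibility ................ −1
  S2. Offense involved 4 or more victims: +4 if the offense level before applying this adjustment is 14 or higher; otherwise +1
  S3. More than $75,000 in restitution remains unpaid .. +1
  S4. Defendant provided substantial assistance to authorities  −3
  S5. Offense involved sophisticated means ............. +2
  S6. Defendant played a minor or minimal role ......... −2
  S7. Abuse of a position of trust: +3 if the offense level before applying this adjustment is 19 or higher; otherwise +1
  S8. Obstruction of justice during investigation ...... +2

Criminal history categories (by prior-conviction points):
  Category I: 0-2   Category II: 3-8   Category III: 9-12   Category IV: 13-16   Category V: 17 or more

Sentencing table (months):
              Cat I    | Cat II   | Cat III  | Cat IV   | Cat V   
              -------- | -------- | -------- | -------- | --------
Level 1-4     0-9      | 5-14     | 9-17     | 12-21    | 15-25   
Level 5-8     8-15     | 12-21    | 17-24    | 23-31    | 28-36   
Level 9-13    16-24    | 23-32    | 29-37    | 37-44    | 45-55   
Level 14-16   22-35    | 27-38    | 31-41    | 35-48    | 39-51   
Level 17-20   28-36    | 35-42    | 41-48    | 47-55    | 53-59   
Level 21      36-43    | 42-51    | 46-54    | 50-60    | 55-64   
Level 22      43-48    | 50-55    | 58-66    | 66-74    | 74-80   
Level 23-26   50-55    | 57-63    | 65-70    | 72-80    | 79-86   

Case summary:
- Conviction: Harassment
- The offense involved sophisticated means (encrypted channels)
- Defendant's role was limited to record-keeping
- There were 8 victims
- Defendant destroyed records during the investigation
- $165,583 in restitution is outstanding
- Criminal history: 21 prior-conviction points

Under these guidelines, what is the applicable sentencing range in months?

Base offense level for harassment: 22.
S2 applies (level before this adjustment is 22 ≥ 14, so +4): 22 + 4 = 26.
S3 applies: 26 + 1 = 27.
S4 does not apply.
S5 applies: 27 + 2 = 29.
S6 applies: 29 − 2 = 27.
S8 applies: 27 + 2 = 29.
Level 29 exceeds the maximum of 26; capped at 26.
Final offense level: 26.
Criminal history: 21 prior points → Category V (17+).
Level 26 falls in the 23-26 band.
Grid: Level 23-26 × Category V = 79-86 months.

79-86 months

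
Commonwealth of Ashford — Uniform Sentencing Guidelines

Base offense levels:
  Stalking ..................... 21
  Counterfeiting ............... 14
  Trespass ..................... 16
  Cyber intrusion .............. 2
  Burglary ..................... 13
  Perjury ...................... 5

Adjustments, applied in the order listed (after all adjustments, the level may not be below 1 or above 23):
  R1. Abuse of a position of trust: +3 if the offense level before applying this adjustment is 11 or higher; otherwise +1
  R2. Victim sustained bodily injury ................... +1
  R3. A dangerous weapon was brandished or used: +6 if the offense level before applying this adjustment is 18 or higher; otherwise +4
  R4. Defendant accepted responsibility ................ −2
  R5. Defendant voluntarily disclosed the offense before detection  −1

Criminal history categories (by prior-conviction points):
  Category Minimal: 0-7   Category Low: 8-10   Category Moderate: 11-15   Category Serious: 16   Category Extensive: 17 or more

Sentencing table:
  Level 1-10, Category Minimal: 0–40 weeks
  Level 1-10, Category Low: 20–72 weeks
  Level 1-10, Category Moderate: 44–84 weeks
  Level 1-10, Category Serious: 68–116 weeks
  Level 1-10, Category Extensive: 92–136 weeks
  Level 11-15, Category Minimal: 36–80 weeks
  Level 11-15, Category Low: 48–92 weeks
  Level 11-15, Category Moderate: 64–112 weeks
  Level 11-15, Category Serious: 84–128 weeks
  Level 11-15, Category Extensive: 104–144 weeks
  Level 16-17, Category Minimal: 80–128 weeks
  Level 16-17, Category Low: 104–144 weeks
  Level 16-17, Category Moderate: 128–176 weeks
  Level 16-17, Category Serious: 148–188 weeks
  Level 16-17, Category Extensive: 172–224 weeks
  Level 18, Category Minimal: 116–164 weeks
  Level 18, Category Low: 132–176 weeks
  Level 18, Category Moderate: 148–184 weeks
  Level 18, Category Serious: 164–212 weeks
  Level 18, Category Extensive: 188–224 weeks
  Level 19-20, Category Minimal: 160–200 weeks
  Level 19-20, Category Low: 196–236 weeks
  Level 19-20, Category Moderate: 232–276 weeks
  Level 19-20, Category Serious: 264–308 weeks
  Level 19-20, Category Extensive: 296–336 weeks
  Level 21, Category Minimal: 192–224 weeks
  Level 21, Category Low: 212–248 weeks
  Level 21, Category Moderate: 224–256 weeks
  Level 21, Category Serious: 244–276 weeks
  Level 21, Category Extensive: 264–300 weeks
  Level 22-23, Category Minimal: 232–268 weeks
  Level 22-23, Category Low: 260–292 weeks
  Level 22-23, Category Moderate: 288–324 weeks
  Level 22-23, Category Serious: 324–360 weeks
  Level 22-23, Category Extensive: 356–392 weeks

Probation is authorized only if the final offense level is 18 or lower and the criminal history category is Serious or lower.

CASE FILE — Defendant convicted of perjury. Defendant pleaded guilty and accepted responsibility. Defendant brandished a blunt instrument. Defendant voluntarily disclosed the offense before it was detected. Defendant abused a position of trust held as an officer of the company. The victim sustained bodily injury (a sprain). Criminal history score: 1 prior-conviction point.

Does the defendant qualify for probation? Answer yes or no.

Base offense level for perjury: 5.
R1 applies (level before this adjustment is 5 < 11, so +1): 5 + 1 = 6.
R2 applies: 6 + 1 = 7.
R3 applies (level before this adjustment is 7 < 18, so +4): 7 + 4 = 11.
R4 applies: 11 − 2 = 9.
R5 applies: 9 − 1 = 8.
Final offense level: 8.
Criminal history: 1 prior point → Category Minimal (0-7).
Level 8 falls in the 1-10 band.
Grid: Level 1-10 × Category Minimal = 0-40 weeks.
Probation check: level 8 ≤ 18 and category Minimal ≤ Serious → eligible.

Yes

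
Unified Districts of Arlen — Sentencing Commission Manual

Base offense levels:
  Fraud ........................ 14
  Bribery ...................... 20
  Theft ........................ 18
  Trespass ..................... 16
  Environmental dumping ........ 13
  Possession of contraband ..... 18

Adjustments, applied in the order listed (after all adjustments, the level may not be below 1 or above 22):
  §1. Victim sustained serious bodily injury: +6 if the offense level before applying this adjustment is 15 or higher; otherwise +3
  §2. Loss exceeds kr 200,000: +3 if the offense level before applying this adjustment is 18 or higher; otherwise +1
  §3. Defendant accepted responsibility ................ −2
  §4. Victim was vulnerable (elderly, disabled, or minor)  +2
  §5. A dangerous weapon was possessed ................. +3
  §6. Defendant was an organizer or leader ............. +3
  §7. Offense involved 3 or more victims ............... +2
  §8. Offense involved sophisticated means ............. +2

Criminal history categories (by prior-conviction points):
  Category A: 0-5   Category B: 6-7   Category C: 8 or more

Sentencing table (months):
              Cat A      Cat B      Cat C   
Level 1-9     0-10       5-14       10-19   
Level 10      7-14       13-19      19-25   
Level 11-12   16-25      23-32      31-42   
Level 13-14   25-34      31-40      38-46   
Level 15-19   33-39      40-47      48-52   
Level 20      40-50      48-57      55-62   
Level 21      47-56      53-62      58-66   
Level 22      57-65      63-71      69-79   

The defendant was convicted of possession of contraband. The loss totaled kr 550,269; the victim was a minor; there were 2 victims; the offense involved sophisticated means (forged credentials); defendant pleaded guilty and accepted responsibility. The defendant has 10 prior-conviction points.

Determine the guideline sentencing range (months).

69-79 months

Base offense level for possession of contraband: 18.
§1 does not apply.
§2 applies (level before this adjustment is 18 ≥ 18, so +3): 18 + 3 = 21.
§3 applies: 21 − 2 = 19.
§4 applies: 19 + 2 = 21.
§5 does not apply.
§6 does not apply.
§7 does not apply.
§8 applies: 21 + 2 = 23.
Level 23 exceeds the maximum of 22; capped at 22.
Final offense level: 22.
Criminal history: 10 prior points → Category C (8+).
Level 22 falls in the 22 band.
Grid: Level 22 × Category C = 69-79 months.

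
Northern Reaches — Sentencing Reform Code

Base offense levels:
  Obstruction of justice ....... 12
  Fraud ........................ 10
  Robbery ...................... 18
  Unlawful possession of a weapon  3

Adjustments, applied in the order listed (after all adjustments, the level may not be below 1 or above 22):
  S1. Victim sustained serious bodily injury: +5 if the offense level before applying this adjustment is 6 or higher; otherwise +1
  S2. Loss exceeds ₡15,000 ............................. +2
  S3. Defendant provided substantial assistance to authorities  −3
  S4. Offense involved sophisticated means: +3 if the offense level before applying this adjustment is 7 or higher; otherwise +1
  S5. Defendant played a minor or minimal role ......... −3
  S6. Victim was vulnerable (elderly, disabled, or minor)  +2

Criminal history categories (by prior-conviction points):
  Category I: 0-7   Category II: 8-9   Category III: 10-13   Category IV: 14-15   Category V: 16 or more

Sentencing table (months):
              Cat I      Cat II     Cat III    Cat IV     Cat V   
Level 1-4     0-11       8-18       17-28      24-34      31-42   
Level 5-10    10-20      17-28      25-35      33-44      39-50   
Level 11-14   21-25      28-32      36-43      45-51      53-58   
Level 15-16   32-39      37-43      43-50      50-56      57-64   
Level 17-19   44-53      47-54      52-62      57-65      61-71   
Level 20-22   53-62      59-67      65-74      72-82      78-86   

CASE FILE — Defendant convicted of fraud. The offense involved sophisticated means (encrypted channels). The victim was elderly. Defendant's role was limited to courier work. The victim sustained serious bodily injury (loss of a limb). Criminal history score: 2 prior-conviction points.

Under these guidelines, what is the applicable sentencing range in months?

44-53 months

Base offense level for fraud: 10.
S1 applies (level before this adjustment is 10 ≥ 6, so +5): 10 + 5 = 15.
S4 applies (level before this adjustment is 15 ≥ 7, so +3): 15 + 3 = 18.
S5 applies: 18 − 3 = 15.
S6 applies: 15 + 2 = 17.
Final offense level: 17.
Criminal history: 2 prior points → Category I (0-7).
Level 17 falls in the 17-19 band.
Grid: Level 17-19 × Category I = 44-53 months.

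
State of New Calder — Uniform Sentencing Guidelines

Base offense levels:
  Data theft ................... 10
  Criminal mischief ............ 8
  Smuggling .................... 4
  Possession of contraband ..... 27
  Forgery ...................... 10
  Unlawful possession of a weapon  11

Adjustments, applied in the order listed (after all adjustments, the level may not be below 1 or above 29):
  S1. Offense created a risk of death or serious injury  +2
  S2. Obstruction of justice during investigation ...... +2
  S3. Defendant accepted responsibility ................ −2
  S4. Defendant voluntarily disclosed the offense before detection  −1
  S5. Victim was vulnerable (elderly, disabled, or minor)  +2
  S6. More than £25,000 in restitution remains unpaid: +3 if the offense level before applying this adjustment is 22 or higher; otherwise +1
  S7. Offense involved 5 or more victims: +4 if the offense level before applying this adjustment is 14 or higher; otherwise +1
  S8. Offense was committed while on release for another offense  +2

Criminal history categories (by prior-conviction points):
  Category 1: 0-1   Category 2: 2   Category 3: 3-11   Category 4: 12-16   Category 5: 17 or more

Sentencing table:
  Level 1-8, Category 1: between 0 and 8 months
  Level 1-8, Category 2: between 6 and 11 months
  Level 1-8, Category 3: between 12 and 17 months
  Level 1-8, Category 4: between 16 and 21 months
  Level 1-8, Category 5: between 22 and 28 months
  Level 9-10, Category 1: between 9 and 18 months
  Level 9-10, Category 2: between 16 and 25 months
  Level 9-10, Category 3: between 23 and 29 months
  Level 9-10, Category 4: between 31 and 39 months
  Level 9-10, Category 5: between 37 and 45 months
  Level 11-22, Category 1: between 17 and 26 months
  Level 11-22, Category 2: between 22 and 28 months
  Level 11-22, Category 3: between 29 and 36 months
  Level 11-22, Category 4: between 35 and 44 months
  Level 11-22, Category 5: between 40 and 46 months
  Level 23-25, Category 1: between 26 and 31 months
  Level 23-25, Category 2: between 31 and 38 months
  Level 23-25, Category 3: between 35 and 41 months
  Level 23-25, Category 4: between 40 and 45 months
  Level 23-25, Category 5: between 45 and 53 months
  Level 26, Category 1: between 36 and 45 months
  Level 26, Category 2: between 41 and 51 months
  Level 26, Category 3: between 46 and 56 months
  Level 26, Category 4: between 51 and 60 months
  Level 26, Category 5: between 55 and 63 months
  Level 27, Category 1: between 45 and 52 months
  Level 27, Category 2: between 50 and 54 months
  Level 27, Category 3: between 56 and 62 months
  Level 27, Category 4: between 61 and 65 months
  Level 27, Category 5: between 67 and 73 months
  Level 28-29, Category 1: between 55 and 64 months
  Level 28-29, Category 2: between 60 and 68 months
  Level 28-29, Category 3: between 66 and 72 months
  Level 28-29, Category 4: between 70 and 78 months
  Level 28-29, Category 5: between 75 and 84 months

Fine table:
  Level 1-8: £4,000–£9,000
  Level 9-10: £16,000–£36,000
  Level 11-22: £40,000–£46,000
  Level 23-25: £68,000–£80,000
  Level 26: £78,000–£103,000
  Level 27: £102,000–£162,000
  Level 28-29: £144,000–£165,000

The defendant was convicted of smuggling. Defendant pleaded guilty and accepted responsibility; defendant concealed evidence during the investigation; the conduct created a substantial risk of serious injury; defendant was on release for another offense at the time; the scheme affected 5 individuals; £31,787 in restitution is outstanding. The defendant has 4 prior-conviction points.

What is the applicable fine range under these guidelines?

£16,000–£36,000

Base offense level for smuggling: 4.
S1 applies: 4 + 2 = 6.
S2 applies: 6 + 2 = 8.
S3 applies: 8 − 2 = 6.
S4 does not apply.
S6 applies (level before this adjustment is 6 < 22, so +1): 6 + 1 = 7.
S7 applies (level before this adjustment is 7 < 14, so +1): 7 + 1 = 8.
S8 applies: 8 + 2 = 10.
Final offense level: 10.
Level 10 falls in the 9-10 band.
Fine table: Level 9-10 → £16,000–£36,000.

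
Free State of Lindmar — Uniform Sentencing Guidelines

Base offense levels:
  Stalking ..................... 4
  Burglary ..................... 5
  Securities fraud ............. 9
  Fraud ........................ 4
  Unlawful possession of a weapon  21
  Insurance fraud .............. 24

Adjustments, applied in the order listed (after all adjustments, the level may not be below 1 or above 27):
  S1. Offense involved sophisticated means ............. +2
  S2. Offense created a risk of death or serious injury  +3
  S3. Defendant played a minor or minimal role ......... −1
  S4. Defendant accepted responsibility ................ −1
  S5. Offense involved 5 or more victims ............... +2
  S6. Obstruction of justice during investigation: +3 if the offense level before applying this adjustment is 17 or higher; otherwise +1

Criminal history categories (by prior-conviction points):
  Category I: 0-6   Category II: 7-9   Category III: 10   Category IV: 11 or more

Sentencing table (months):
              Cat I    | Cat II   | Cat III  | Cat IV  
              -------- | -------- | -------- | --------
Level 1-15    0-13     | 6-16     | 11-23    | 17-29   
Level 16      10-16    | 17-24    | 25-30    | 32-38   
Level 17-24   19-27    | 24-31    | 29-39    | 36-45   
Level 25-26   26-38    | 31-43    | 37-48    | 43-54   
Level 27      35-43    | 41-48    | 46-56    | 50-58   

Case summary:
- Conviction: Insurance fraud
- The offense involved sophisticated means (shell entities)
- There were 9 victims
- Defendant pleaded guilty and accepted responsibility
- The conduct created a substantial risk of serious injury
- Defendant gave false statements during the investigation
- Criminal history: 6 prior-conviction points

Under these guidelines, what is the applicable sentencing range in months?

Base offense level for insurance fraud: 24.
S1 applies: 24 + 2 = 26.
S2 applies: 26 + 3 = 29.
S3 does not apply.
S4 applies: 29 − 1 = 28.
S5 applies: 28 + 2 = 30.
S6 applies (level before this adjustment is 30 ≥ 17, so +3): 30 + 3 = 33.
Level 33 exceeds the maximum of 27; capped at 27.
Final offense level: 27.
Criminal history: 6 prior points → Category I (0-6).
Level 27 falls in the 27 band.
Grid: Level 27 × Category I = 35-43 months.

35-43 months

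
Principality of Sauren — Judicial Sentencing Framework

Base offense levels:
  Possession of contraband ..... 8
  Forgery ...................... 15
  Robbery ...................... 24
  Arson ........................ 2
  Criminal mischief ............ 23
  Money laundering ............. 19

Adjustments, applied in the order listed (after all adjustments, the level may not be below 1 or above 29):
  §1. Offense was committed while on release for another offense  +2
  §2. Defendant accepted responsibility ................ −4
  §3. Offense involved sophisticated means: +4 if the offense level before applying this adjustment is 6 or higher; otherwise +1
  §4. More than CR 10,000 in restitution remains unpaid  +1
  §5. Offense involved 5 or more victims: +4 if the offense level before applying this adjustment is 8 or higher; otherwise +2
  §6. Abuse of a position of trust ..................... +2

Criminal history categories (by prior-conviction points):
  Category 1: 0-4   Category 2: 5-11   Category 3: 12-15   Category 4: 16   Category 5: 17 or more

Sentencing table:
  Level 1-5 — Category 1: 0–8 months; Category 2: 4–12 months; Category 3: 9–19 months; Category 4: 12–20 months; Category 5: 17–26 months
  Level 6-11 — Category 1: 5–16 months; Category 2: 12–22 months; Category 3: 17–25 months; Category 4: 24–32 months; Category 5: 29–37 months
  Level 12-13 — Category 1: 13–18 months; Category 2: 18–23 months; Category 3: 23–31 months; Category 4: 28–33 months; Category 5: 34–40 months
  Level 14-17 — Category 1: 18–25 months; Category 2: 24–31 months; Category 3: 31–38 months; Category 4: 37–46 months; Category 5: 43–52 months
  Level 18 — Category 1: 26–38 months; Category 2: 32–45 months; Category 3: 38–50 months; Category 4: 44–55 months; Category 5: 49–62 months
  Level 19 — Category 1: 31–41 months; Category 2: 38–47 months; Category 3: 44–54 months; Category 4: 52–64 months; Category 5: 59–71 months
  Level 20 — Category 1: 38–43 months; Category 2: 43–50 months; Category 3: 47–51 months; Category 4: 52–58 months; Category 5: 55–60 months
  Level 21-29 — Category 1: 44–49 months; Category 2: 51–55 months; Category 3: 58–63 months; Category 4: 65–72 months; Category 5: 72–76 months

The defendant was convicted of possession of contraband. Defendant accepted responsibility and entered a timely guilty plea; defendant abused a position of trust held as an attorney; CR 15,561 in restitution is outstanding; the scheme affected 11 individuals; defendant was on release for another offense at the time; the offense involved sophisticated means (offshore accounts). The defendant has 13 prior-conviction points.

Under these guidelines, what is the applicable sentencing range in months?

Base offense level for possession of contraband: 8.
§1 applies: 8 + 2 = 10.
§2 applies: 10 − 4 = 6.
§3 applies (level before this adjustment is 6 ≥ 6, so +4): 6 + 4 = 10.
§4 applies: 10 + 1 = 11.
§5 applies (level before this adjustment is 11 ≥ 8, so +4): 11 + 4 = 15.
§6 applies: 15 + 2 = 17.
Final offense level: 17.
Criminal history: 13 prior points → Category 3 (12-15).
Level 17 falls in the 14-17 band.
Grid: Level 14-17 × Category 3 = 31-38 months.

31-38 months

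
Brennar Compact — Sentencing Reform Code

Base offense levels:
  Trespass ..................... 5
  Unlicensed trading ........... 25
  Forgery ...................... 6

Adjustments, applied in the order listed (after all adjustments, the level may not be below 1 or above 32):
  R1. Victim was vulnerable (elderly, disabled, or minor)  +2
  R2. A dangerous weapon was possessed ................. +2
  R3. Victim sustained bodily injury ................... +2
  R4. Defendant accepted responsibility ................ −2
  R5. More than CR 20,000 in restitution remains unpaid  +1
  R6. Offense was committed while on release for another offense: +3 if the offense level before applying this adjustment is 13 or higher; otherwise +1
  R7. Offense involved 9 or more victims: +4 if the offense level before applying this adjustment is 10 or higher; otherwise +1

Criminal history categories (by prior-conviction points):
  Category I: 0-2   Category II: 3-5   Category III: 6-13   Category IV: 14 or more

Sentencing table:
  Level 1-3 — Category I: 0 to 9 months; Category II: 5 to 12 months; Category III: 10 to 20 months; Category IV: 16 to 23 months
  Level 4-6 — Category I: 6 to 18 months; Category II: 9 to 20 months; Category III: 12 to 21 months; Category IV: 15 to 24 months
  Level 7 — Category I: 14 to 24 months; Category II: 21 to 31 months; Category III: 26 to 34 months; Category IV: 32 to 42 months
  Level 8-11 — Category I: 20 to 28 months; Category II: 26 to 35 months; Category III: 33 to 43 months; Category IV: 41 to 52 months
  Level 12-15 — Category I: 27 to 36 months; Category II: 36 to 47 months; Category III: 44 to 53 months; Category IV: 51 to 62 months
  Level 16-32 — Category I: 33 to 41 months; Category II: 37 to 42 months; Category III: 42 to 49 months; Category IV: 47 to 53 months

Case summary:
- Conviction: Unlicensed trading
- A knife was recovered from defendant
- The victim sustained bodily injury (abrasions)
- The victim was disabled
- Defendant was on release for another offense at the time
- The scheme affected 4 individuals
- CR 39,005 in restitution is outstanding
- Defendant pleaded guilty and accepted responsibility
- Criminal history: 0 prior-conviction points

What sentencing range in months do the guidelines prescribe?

33-41 months

Base offense level for unlicensed trading: 25.
R1 applies: 25 + 2 = 27.
R2 applies: 27 + 2 = 29.
R3 applies: 29 + 2 = 31.
R4 applies: 31 − 2 = 29.
R5 applies: 29 + 1 = 30.
R6 applies (level before this adjustment is 30 ≥ 13, so +3): 30 + 3 = 33.
R7 does not apply.
Level 33 exceeds the maximum of 32; capped at 32.
Final offense level: 32.
Criminal history: 0 prior points → Category I (0-2).
Level 32 falls in the 16-32 band.
Grid: Level 16-32 × Category I = 33-41 months.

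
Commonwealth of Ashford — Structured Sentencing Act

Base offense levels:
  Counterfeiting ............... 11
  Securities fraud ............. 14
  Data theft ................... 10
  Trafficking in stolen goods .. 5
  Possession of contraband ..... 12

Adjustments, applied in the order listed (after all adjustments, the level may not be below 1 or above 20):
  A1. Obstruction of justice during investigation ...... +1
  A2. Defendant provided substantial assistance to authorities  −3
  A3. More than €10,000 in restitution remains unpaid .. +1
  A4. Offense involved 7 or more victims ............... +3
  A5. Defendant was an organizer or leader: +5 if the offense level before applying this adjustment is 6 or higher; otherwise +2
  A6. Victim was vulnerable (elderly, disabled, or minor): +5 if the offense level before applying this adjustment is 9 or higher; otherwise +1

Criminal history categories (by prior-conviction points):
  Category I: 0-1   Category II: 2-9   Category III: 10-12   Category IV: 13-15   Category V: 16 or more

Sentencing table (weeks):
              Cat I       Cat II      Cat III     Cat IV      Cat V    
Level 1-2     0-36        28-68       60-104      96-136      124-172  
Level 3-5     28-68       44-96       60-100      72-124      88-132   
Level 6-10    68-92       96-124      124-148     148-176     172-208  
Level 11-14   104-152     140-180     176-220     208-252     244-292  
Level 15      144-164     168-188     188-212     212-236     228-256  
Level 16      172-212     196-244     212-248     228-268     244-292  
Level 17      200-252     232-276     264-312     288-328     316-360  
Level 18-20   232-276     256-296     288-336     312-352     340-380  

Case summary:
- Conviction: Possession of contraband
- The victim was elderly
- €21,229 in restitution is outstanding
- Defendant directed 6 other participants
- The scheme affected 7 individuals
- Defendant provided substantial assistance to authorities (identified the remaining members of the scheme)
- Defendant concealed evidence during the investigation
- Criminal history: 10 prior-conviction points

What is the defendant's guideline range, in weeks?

Base offense level for possession of contraband: 12.
A1 applies: 12 + 1 = 13.
A2 applies: 13 − 3 = 10.
A3 applies: 10 + 1 = 11.
A4 applies: 11 + 3 = 14.
A5 applies (level before this adjustment is 14 ≥ 6, so +5): 14 + 5 = 19.
A6 applies (level before this adjustment is 19 ≥ 9, so +5): 19 + 5 = 24.
Level 24 exceeds the maximum of 20; capped at 20.
Final offense level: 20.
Criminal history: 10 prior points → Category III (10-12).
Level 20 falls in the 18-20 band.
Grid: Level 18-20 × Category III = 288-336 weeks.

288-336 weeks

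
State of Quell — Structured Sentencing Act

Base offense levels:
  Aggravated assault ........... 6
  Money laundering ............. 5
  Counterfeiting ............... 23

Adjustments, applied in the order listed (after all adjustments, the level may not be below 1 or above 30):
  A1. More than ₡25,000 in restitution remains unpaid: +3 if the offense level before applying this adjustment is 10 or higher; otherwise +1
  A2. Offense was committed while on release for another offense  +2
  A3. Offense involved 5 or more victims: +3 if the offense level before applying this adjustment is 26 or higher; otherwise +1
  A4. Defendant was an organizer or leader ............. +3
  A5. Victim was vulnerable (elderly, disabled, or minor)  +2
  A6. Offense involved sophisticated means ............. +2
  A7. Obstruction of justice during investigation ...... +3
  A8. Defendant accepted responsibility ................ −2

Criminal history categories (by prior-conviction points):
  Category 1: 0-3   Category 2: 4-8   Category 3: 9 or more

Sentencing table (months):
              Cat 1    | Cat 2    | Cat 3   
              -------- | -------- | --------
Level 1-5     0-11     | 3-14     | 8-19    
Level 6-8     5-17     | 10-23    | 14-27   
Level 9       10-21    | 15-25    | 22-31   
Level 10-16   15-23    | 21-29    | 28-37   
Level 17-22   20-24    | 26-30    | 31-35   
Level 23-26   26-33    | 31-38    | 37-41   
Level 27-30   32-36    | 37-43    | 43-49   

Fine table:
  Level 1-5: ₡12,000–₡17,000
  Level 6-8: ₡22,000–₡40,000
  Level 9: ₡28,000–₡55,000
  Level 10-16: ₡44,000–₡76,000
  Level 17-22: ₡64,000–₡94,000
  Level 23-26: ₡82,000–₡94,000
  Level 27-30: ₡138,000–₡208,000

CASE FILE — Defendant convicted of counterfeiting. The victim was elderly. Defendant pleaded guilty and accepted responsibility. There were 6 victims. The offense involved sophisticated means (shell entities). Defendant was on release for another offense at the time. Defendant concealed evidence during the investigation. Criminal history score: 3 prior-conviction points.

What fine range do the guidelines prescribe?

₡138,000–₡208,000

Base offense level for counterfeiting: 23.
A1 does not apply.
A2 applies: 23 + 2 = 25.
A3 applies (level before this adjustment is 25 < 26, so +1): 25 + 1 = 26.
A4 does not apply.
A5 applies: 26 + 2 = 28.
A6 applies: 28 + 2 = 30.
A7 applies: 30 + 3 = 33.
A8 applies: 33 − 2 = 31.
Level 31 exceeds the maximum of 30; capped at 30.
Final offense level: 30.
Level 30 falls in the 27-30 band.
Fine table: Level 27-30 → ₡138,000–₡208,000.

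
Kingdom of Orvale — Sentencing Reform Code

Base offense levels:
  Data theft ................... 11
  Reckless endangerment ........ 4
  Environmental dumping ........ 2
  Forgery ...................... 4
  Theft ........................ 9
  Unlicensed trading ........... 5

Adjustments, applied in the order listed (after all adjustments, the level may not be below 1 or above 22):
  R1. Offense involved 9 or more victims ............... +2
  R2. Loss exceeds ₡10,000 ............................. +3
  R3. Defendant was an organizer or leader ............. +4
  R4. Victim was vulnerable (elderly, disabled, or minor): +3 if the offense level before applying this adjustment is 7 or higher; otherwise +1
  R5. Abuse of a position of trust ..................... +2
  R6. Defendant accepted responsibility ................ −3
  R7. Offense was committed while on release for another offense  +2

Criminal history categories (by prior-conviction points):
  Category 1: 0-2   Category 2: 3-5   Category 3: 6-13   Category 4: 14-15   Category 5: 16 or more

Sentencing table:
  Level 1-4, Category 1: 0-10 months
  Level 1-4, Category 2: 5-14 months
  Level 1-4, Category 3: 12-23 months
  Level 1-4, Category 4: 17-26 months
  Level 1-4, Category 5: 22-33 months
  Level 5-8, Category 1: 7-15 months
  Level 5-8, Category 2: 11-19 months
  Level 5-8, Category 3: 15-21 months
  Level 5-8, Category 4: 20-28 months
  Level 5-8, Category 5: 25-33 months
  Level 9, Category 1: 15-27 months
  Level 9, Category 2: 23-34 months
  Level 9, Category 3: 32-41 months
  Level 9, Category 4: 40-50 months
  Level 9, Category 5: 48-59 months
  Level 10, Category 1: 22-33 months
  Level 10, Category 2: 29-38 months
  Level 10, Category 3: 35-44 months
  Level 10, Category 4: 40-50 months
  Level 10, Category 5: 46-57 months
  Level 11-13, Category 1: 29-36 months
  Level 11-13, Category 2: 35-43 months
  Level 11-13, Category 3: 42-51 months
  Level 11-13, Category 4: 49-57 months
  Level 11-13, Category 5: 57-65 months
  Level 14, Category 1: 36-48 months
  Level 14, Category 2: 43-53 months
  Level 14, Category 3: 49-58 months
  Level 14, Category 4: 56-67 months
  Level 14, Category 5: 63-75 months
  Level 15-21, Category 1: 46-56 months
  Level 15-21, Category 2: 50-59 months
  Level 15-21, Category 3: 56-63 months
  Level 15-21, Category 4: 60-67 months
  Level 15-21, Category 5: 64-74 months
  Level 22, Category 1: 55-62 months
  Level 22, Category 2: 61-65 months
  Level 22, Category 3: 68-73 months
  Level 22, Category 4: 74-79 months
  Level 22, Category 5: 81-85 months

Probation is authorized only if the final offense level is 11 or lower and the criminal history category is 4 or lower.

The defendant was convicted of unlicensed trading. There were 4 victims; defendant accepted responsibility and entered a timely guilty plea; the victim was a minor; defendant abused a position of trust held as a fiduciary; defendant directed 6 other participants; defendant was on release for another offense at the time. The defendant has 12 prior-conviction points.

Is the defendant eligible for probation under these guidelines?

No

Base offense level for unlicensed trading: 5.
R1 does not apply.
R2 does not apply.
R3 applies: 5 + 4 = 9.
R4 applies (level before this adjustment is 9 ≥ 7, so +3): 9 + 3 = 12.
R5 applies: 12 + 2 = 14.
R6 applies: 14 − 3 = 11.
R7 applies: 11 + 2 = 13.
Final offense level: 13.
Criminal history: 12 prior points → Category 3 (6-13).
Level 13 falls in the 11-13 band.
Grid: Level 11-13 × Category 3 = 42-51 months.
Probation check: level 13 > 11 and category 3 ≤ 4 → not eligible.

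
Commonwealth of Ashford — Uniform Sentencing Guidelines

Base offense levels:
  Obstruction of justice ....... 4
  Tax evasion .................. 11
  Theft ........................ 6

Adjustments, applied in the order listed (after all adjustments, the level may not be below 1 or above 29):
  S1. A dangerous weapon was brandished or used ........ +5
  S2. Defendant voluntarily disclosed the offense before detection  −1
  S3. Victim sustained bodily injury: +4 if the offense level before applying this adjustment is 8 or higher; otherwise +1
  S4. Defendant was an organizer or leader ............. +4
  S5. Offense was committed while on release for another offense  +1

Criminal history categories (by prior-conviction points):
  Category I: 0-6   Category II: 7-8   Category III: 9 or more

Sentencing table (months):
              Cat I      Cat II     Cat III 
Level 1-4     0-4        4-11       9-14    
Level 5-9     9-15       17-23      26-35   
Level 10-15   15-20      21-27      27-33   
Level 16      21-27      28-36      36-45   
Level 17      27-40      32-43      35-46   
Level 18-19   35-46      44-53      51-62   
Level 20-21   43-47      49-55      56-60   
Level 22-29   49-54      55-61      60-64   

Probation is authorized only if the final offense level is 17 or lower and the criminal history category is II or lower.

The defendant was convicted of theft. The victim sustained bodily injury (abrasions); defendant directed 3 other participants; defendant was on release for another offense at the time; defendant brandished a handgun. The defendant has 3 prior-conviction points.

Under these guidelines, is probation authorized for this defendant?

Base offense level for theft: 6.
S1 applies: 6 + 5 = 11.
S3 applies (level before this adjustment is 11 ≥ 8, so +4): 11 + 4 = 15.
S4 applies: 15 + 4 = 19.
S5 applies: 19 + 1 = 20.
Final offense level: 20.
Criminal history: 3 prior points → Category I (0-6).
Level 20 falls in the 20-21 band.
Grid: Level 20-21 × Category I = 43-47 months.
Probation check: level 20 > 17 and category I ≤ II → not eligible.

No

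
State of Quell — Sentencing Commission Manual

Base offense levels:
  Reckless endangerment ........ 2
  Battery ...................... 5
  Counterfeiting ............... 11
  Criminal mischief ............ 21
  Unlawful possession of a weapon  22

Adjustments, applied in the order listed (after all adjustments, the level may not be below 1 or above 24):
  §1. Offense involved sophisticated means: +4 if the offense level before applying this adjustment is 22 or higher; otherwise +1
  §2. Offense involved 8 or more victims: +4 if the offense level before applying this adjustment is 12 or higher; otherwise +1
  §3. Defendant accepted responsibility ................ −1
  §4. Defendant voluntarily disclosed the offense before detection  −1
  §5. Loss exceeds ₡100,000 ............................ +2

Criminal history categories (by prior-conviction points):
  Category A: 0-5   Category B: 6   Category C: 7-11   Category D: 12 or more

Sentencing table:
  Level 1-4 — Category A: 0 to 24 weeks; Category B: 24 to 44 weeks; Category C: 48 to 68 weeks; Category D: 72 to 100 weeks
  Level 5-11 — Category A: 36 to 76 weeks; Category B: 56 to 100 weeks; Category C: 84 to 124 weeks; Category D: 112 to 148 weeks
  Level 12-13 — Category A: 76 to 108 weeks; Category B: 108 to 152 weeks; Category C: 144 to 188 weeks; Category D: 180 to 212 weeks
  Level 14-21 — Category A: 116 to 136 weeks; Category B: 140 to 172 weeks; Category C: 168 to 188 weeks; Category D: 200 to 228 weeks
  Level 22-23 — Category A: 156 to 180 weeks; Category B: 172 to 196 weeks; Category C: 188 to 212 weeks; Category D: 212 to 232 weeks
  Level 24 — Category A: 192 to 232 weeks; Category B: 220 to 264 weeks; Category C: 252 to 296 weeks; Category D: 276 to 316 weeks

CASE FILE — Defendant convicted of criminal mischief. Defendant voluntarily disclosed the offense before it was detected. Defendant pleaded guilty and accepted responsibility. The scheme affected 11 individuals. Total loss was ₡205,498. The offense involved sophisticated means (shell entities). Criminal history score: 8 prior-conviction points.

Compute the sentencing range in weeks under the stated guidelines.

Base offense level for criminal mischief: 21.
§1 applies (level before this adjustment is 21 < 22, so +1): 21 + 1 = 22.
§2 applies (level before this adjustment is 22 ≥ 12, so +4): 22 + 4 = 26.
§3 applies: 26 − 1 = 25.
§4 applies: 25 − 1 = 24.
§5 applies: 24 + 2 = 26.
Level 26 exceeds the maximum of 24; capped at 24.
Final offense level: 24.
Criminal history: 8 prior points → Category C (7-11).
Level 24 falls in the 24 band.
Grid: Level 24 × Category C = 252-296 weeks.

252-296 weeks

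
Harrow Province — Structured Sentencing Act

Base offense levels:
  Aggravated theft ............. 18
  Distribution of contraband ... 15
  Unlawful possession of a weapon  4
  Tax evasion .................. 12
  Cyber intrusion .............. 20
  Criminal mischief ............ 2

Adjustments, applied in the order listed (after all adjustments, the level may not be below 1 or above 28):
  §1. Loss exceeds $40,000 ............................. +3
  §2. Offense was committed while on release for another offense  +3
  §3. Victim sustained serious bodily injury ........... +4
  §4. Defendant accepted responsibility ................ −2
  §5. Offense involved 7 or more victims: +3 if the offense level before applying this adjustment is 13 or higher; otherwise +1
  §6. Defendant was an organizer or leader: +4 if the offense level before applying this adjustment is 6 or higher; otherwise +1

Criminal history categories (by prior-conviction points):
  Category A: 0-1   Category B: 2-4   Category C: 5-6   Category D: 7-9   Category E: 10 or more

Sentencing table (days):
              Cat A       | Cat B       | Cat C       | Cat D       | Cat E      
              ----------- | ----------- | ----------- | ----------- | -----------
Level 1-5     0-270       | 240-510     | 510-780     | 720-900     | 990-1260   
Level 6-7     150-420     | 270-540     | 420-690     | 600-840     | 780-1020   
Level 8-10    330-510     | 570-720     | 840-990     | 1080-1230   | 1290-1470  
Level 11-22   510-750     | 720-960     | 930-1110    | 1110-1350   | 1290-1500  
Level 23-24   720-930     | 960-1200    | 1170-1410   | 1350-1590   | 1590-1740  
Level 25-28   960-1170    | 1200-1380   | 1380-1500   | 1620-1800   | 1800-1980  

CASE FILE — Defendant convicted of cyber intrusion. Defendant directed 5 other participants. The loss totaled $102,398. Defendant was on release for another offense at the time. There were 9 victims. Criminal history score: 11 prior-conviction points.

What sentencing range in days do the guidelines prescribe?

Base offense level for cyber intrusion: 20.
§1 applies: 20 + 3 = 23.
§2 applies: 23 + 3 = 26.
§4 does not apply.
§5 applies (level before this adjustment is 26 ≥ 13, so +3): 26 + 3 = 29.
§6 applies (level before this adjustment is 29 ≥ 6, so +4): 29 + 4 = 33.
Level 33 exceeds the maximum of 28; capped at 28.
Final offense level: 28.
Criminal history: 11 prior points → Category E (10+).
Level 28 falls in the 25-28 band.
Grid: Level 25-28 × Category E = 1800-1980 days.

1800-1980 days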